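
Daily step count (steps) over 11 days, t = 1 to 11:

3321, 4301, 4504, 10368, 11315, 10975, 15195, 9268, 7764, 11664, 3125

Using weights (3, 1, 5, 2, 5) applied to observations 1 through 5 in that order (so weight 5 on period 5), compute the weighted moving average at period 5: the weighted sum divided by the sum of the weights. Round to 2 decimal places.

7130.94

Weighted sum: 3·3321 + 1·4301 + 5·4504 + 2·10368 + 5·11315 = 9963 + 4301 + 22520 + 20736 + 56575 = 114095
Weight total: 3 + 1 + 5 + 2 + 5 = 16
WMA = 114095 / 16 = 7130.94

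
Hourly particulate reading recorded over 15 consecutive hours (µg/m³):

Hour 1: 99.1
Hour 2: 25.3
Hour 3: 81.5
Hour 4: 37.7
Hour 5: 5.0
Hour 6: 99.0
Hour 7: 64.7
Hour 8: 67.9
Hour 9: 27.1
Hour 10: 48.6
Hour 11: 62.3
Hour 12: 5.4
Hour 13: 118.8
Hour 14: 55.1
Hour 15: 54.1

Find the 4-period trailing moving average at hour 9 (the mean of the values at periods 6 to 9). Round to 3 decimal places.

Sum of periods 6–9: 99.0 + 64.7 + 67.9 + 27.1 = 258.7
Divide by 4: 258.7 / 4 = 64.675

64.675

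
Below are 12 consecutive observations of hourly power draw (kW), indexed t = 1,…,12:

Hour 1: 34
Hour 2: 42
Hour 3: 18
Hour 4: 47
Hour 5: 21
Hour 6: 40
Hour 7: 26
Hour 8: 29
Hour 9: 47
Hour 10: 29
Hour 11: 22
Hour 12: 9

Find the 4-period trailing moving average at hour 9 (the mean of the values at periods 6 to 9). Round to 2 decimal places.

35.50

Sum of periods 6–9: 40 + 26 + 29 + 47 = 142
Divide by 4: 142 / 4 = 35.50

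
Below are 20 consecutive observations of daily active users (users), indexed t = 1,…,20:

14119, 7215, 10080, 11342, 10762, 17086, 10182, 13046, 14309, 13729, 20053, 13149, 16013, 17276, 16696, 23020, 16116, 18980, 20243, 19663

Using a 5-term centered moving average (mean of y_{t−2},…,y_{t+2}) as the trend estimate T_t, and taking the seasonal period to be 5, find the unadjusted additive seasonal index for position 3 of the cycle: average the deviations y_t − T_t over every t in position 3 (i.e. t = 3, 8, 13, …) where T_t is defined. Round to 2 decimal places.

-624.20

Season position 3 occurs at t = 3, 8, 13, 18 (where T_t is defined).
t=3: T_3 = 10703.6000; y_3 − T_3 = 10080 − 10703.6000 = -623.6000
t=8: T_8 = 13670.4000; y_8 − T_8 = 13046 − 13670.4000 = -624.4000
t=13: T_13 = 16637.4000; y_13 − T_13 = 16013 − 16637.4000 = -624.4000
t=18: T_18 = 19604.4000; y_18 − T_18 = 18980 − 19604.4000 = -624.4000
Mean deviation: (-623.6000 + -624.4000 + -624.4000 + -624.4000) / 4 = -624.20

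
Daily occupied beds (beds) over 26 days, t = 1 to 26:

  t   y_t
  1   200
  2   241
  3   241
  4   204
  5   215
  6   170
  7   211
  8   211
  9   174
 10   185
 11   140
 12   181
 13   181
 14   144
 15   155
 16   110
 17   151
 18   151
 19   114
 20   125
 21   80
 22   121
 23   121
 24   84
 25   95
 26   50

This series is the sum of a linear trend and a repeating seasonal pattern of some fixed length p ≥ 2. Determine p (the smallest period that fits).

5

First differences y_{t+1} − y_t: 41, 0, -37, 11, -45, 41, 0, -37, 11, -45, 41, 0, …
The difference pattern repeats every 5 terms and not for any smaller step, so p = 5.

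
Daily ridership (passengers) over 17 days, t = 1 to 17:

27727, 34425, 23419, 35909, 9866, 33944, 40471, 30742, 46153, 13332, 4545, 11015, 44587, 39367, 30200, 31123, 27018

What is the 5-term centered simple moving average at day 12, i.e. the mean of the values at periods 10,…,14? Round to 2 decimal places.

22569.20

Sum of periods 10–14: 13332 + 4545 + 11015 + 44587 + 39367 = 112846
Divide by 5: 112846 / 5 = 22569.20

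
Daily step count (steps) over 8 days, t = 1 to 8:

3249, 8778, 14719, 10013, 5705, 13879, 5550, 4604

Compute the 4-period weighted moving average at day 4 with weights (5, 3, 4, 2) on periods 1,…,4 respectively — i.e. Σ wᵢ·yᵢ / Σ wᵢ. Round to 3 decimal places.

Weighted sum: 5·3249 + 3·8778 + 4·14719 + 2·10013 = 16245 + 26334 + 58876 + 20026 = 121481
Weight total: 5 + 3 + 4 + 2 = 14
WMA = 121481 / 14 = 8677.214

8677.214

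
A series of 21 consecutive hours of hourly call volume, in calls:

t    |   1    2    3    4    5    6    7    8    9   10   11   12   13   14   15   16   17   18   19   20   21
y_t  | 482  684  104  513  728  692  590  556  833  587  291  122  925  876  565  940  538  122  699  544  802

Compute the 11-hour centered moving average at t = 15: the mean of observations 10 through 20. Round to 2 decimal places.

564.45

Sum of periods 10–20: 587 + 291 + 122 + 925 + 876 + 565 + 940 + 538 + 122 + 699 + 544 = 6209
Divide by 11: 6209 / 11 = 564.45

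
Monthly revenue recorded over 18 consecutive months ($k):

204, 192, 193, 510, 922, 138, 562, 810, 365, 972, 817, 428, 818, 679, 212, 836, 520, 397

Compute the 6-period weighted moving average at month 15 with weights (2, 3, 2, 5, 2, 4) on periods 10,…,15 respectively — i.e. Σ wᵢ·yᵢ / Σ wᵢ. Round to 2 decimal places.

Weighted sum: 2·972 + 3·817 + 2·428 + 5·818 + 2·679 + 4·212 = 1944 + 2451 + 856 + 4090 + 1358 + 848 = 11547
Weight total: 2 + 3 + 2 + 5 + 2 + 4 = 18
WMA = 11547 / 18 = 641.50

641.50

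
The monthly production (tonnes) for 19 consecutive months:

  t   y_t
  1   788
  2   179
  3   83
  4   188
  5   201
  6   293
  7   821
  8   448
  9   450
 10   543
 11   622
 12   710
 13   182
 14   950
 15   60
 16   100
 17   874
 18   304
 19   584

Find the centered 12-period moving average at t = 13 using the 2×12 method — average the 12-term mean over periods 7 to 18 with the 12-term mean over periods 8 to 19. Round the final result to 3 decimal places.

495.458

Sum over 7–18: 821 + 448 + 450 + 543 + 622 + 710 + 182 + 950 + 60 + 100 + 874 + 304 = 6064
Sum over 8–19: 448 + 450 + 543 + 622 + 710 + 182 + 950 + 60 + 100 + 874 + 304 + 584 = 5827
CMA at t=13 = (6064 + 5827) / (2·12) = 11891 / 24 = 495.458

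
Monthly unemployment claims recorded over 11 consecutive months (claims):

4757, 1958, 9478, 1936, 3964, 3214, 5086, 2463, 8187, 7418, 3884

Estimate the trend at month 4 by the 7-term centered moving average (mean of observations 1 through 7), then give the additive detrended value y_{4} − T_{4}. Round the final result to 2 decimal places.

Trend T_4 = (4757 + 1958 + 9478 + 1936 + 3964 + 3214 + 5086) / 7 = 30393/7 = 4341.8571
Detrended value: 1936 − 4341.8571 = -2405.86

-2405.86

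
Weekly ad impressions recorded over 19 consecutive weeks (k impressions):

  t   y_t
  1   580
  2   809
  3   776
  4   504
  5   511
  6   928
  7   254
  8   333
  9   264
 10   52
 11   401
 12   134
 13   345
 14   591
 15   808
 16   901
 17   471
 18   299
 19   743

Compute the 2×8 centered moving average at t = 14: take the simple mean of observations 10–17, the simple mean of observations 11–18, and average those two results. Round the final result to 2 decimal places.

Sum over 10–17: 52 + 401 + 134 + 345 + 591 + 808 + 901 + 471 = 3703
Sum over 11–18: 401 + 134 + 345 + 591 + 808 + 901 + 471 + 299 = 3950
CMA at t=14 = (3703 + 3950) / (2·8) = 7653 / 16 = 478.31

478.31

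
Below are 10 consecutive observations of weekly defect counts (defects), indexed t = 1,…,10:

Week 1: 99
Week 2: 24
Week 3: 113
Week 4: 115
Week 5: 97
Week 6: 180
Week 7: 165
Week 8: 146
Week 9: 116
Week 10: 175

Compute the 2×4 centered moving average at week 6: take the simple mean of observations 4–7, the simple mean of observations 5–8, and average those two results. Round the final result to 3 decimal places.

Sum over 4–7: 115 + 97 + 180 + 165 = 557
Sum over 5–8: 97 + 180 + 165 + 146 = 588
CMA at t=6 = (557 + 588) / (2·4) = 1145 / 8 = 143.125

143.125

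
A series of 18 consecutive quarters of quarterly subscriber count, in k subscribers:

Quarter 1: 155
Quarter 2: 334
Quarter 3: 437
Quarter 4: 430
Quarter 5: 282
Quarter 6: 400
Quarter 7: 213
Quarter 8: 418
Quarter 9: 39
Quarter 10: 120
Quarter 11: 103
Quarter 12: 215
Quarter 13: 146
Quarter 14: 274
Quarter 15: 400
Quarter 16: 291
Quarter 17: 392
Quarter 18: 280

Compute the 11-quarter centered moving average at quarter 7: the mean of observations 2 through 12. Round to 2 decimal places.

271.91

Sum of periods 2–12: 334 + 437 + 430 + 282 + 400 + 213 + 418 + 39 + 120 + 103 + 215 = 2991
Divide by 11: 2991 / 11 = 271.91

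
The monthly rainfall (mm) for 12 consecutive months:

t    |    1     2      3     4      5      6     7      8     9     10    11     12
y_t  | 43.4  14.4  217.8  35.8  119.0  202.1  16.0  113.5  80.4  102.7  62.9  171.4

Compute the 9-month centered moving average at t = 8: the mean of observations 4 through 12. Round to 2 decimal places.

100.42

Sum of periods 4–12: 35.8 + 119.0 + 202.1 + 16.0 + 113.5 + 80.4 + 102.7 + 62.9 + 171.4 = 903.8
Divide by 9: 903.8 / 9 = 100.42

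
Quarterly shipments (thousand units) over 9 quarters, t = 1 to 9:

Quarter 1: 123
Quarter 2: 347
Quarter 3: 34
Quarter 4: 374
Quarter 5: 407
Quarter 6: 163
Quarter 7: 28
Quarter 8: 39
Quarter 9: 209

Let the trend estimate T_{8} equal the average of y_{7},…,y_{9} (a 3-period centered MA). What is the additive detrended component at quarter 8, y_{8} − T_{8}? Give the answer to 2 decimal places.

Trend T_8 = (28 + 39 + 209) / 3 = 276/3 = 92.0000
Detrended value: 39 − 92.0000 = -53.00

-53.00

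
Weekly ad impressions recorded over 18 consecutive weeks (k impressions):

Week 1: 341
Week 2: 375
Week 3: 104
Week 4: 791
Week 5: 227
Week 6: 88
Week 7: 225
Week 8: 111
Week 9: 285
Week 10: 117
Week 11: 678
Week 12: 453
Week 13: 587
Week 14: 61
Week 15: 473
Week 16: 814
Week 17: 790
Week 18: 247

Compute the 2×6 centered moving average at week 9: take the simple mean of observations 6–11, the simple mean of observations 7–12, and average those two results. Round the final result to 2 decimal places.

Sum over 6–11: 88 + 225 + 111 + 285 + 117 + 678 = 1504
Sum over 7–12: 225 + 111 + 285 + 117 + 678 + 453 = 1869
CMA at t=9 = (1504 + 1869) / (2·6) = 3373 / 12 = 281.08

281.08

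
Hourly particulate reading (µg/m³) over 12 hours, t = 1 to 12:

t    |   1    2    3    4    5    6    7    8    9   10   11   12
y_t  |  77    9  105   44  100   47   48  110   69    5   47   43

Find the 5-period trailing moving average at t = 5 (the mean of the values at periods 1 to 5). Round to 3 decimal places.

67.000

Sum of periods 1–5: 77 + 9 + 105 + 44 + 100 = 335
Divide by 5: 335 / 5 = 67.000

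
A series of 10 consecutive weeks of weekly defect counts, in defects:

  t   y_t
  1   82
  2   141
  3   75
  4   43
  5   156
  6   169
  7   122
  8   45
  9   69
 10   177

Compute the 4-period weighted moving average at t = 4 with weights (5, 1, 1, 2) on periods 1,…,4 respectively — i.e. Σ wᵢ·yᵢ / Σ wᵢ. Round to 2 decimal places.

79.11

Weighted sum: 5·82 + 1·141 + 1·75 + 2·43 = 410 + 141 + 75 + 86 = 712
Weight total: 5 + 1 + 1 + 2 = 9
WMA = 712 / 9 = 79.11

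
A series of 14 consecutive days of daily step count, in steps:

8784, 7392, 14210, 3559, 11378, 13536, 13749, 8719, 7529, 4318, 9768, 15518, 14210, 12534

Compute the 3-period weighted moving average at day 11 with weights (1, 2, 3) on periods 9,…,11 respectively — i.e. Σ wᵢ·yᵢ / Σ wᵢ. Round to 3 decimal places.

7578.167

Weighted sum: 1·7529 + 2·4318 + 3·9768 = 7529 + 8636 + 29304 = 45469
Weight total: 1 + 2 + 3 = 6
WMA = 45469 / 6 = 7578.167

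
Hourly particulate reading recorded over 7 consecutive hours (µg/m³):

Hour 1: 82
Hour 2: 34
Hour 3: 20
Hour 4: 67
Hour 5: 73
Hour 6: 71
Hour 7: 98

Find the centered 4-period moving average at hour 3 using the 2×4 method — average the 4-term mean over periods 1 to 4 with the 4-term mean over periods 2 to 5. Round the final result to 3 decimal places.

49.625

Sum over 1–4: 82 + 34 + 20 + 67 = 203
Sum over 2–5: 34 + 20 + 67 + 73 = 194
CMA at t=3 = (203 + 194) / (2·4) = 397 / 8 = 49.625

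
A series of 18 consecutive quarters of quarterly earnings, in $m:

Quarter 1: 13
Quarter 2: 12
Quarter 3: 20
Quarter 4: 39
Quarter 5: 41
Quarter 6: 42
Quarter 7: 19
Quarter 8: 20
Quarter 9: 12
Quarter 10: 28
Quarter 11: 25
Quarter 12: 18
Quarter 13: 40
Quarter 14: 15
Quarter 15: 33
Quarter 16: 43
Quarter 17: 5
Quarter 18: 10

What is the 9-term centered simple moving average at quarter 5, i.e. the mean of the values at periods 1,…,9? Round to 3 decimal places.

Sum of periods 1–9: 13 + 12 + 20 + 39 + 41 + 42 + 19 + 20 + 12 = 218
Divide by 9: 218 / 9 = 24.222

24.222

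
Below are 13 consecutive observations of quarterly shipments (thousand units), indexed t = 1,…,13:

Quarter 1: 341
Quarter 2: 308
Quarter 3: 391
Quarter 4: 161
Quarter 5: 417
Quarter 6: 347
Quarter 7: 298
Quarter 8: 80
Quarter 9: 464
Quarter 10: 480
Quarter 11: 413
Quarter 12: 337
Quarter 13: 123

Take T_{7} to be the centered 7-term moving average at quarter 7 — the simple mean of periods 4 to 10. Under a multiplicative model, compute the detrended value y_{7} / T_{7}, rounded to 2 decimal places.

0.93

Trend T_7 = (161 + 417 + 347 + 298 + 80 + 464 + 480) / 7 = 2247/7 = 321.0000
Ratio to trend: 298 / 321.0000 = 0.93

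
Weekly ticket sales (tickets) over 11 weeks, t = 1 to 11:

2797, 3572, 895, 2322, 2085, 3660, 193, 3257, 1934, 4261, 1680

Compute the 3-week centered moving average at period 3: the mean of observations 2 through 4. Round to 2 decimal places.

2263.00

Sum of periods 2–4: 3572 + 895 + 2322 = 6789
Divide by 3: 6789 / 3 = 2263.00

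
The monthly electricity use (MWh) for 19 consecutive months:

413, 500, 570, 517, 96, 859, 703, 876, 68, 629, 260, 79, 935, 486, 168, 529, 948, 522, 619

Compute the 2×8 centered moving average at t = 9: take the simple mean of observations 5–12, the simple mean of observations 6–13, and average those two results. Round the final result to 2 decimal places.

498.69

Sum over 5–12: 96 + 859 + 703 + 876 + 68 + 629 + 260 + 79 = 3570
Sum over 6–13: 859 + 703 + 876 + 68 + 629 + 260 + 79 + 935 = 4409
CMA at t=9 = (3570 + 4409) / (2·8) = 7979 / 16 = 498.69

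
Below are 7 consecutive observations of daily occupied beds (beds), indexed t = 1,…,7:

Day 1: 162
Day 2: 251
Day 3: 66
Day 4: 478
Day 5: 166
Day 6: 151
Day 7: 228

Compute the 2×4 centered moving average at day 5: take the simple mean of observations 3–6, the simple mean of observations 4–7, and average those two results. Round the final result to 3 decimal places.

235.500

Sum over 3–6: 66 + 478 + 166 + 151 = 861
Sum over 4–7: 478 + 166 + 151 + 228 = 1023
CMA at t=5 = (861 + 1023) / (2·4) = 1884 / 8 = 235.500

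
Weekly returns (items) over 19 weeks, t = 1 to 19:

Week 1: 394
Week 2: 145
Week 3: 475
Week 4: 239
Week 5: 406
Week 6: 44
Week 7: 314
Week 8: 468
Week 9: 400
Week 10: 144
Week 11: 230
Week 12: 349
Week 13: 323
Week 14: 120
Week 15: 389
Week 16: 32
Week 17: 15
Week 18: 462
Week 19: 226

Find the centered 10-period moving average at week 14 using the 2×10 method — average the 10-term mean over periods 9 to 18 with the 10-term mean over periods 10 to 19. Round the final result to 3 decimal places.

Sum over 9–18: 400 + 144 + 230 + 349 + 323 + 120 + 389 + 32 + 15 + 462 = 2464
Sum over 10–19: 144 + 230 + 349 + 323 + 120 + 389 + 32 + 15 + 462 + 226 = 2290
CMA at t=14 = (2464 + 2290) / (2·10) = 4754 / 20 = 237.700

237.700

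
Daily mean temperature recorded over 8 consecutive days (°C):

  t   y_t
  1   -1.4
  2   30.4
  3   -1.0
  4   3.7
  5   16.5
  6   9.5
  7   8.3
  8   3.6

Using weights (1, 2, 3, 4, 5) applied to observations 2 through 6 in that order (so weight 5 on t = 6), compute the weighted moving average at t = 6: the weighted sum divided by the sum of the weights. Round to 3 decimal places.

10.200

Weighted sum: 1·30.4 + 2·-1.0 + 3·3.7 + 4·16.5 + 5·9.5 = 30.4 + -2.0 + 11.1 + 66.0 + 47.5 = 153.0
Weight total: 1 + 2 + 3 + 4 + 5 = 15
WMA = 153.0 / 15 = 10.200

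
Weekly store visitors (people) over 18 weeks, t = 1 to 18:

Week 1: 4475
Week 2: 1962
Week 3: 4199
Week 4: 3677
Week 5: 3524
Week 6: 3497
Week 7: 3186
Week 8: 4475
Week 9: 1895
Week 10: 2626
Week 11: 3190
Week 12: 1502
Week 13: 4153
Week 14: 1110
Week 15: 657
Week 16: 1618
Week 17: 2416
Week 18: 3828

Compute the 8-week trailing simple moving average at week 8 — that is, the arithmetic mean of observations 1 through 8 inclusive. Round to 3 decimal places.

Sum of periods 1–8: 4475 + 1962 + 4199 + 3677 + 3524 + 3497 + 3186 + 4475 = 28995
Divide by 8: 28995 / 8 = 3624.375

3624.375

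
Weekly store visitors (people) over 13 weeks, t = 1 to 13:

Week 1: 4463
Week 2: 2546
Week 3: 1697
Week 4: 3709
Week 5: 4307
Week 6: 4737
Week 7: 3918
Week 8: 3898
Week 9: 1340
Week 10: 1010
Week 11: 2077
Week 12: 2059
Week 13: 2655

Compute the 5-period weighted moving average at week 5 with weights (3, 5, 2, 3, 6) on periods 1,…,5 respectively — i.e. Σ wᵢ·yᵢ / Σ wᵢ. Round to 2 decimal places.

3499.05

Weighted sum: 3·4463 + 5·2546 + 2·1697 + 3·3709 + 6·4307 = 13389 + 12730 + 3394 + 11127 + 25842 = 66482
Weight total: 3 + 5 + 2 + 3 + 6 = 19
WMA = 66482 / 19 = 3499.05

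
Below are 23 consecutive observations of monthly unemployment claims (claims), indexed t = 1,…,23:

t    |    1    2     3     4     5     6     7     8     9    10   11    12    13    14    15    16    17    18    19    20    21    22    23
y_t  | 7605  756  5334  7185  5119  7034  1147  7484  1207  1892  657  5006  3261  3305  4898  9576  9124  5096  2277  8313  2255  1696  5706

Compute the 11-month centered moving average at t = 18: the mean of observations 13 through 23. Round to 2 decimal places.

5046.09

Sum of periods 13–23: 3261 + 3305 + 4898 + 9576 + 9124 + 5096 + 2277 + 8313 + 2255 + 1696 + 5706 = 55507
Divide by 11: 55507 / 11 = 5046.09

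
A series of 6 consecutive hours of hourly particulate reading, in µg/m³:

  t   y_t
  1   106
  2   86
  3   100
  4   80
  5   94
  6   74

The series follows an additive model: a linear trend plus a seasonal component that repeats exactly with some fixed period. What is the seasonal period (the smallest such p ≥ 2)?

2

First differences y_{t+1} − y_t: -20, 14, -20, 14, -20, …
The difference pattern repeats every 2 terms and not for any smaller step, so p = 2.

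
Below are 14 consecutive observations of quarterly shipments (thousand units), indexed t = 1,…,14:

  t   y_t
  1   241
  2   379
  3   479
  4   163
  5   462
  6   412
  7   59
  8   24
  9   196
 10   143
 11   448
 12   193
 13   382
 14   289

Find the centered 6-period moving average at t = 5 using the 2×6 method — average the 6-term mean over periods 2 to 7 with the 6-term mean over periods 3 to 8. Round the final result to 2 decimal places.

Sum over 2–7: 379 + 479 + 163 + 462 + 412 + 59 = 1954
Sum over 3–8: 479 + 163 + 462 + 412 + 59 + 24 = 1599
CMA at t=5 = (1954 + 1599) / (2·6) = 3553 / 12 = 296.08

296.08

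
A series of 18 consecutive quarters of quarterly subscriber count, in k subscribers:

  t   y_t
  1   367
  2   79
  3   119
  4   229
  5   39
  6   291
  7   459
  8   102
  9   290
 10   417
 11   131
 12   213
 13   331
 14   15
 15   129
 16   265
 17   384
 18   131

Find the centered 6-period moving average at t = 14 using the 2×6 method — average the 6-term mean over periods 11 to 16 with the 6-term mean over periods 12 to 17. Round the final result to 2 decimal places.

Sum over 11–16: 131 + 213 + 331 + 15 + 129 + 265 = 1084
Sum over 12–17: 213 + 331 + 15 + 129 + 265 + 384 = 1337
CMA at t=14 = (1084 + 1337) / (2·6) = 2421 / 12 = 201.75

201.75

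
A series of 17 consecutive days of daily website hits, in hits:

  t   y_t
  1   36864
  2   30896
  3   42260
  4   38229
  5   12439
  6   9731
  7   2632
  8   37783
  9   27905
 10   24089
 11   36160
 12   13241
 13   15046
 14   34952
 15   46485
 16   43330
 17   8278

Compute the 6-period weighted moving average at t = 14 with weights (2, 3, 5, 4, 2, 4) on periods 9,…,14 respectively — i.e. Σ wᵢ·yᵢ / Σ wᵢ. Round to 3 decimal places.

26587.050

Weighted sum: 2·27905 + 3·24089 + 5·36160 + 4·13241 + 2·15046 + 4·34952 = 55810 + 72267 + 180800 + 52964 + 30092 + 139808 = 531741
Weight total: 2 + 3 + 5 + 4 + 2 + 4 = 20
WMA = 531741 / 20 = 26587.050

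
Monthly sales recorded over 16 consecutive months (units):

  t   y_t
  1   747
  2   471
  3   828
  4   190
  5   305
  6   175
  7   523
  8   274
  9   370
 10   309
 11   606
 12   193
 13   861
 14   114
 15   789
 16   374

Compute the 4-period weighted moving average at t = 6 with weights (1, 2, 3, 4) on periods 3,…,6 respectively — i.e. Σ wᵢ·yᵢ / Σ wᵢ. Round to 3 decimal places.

Weighted sum: 1·828 + 2·190 + 3·305 + 4·175 = 828 + 380 + 915 + 700 = 2823
Weight total: 1 + 2 + 3 + 4 = 10
WMA = 2823 / 10 = 282.300

282.300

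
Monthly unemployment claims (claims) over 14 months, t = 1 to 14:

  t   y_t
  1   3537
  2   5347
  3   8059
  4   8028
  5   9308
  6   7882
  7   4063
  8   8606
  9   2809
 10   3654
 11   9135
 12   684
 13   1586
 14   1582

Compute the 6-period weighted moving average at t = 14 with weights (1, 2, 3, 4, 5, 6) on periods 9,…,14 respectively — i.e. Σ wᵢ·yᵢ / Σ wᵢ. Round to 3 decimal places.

Weighted sum: 1·2809 + 2·3654 + 3·9135 + 4·684 + 5·1586 + 6·1582 = 2809 + 7308 + 27405 + 2736 + 7930 + 9492 = 57680
Weight total: 1 + 2 + 3 + 4 + 5 + 6 = 21
WMA = 57680 / 21 = 2746.667

2746.667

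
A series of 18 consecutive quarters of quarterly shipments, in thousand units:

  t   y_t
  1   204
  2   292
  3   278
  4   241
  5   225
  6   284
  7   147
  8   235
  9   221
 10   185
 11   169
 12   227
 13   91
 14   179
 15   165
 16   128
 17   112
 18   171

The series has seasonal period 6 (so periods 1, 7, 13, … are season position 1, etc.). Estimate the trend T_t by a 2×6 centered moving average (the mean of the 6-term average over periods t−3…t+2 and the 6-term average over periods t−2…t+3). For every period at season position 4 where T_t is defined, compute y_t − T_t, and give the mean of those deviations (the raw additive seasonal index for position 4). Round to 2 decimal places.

Season position 4 occurs at t = 4, 10 (where T_t is defined).
t=4: T_4 = 249.2500; y_4 − T_4 = 241 − 249.2500 = -8.2500
t=10: T_10 = 192.6667; y_10 − T_10 = 185 − 192.6667 = -7.6667
Mean deviation: (-8.2500 + -7.6667) / 2 = -7.96

-7.96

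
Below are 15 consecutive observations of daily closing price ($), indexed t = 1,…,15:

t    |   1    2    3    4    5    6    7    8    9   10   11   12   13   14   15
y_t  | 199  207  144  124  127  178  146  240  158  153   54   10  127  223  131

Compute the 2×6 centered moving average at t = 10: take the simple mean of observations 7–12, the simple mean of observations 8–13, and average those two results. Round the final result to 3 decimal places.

Sum over 7–12: 146 + 240 + 158 + 153 + 54 + 10 = 761
Sum over 8–13: 240 + 158 + 153 + 54 + 10 + 127 = 742
CMA at t=10 = (761 + 742) / (2·6) = 1503 / 12 = 125.250

125.250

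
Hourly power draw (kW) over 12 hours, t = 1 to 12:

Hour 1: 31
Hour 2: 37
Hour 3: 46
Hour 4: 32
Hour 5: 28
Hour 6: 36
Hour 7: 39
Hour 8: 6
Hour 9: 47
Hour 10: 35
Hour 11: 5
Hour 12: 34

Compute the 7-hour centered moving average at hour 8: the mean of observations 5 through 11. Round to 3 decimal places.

28.000

Sum of periods 5–11: 28 + 36 + 39 + 6 + 47 + 35 + 5 = 196
Divide by 7: 196 / 7 = 28.000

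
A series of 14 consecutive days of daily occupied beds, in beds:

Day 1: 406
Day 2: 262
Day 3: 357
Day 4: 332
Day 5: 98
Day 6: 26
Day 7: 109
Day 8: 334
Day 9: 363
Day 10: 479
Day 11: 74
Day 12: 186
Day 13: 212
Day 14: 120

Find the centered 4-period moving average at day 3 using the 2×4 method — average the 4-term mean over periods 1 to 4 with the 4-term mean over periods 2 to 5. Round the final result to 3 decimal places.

Sum over 1–4: 406 + 262 + 357 + 332 = 1357
Sum over 2–5: 262 + 357 + 332 + 98 = 1049
CMA at t=3 = (1357 + 1049) / (2·4) = 2406 / 8 = 300.750

300.750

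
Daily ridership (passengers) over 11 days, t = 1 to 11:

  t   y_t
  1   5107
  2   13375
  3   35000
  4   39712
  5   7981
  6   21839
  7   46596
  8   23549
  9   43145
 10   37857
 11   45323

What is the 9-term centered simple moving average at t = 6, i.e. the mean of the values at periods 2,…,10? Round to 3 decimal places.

Sum of periods 2–10: 13375 + 35000 + 39712 + 7981 + 21839 + 46596 + 23549 + 43145 + 37857 = 269054
Divide by 9: 269054 / 9 = 29894.889

29894.889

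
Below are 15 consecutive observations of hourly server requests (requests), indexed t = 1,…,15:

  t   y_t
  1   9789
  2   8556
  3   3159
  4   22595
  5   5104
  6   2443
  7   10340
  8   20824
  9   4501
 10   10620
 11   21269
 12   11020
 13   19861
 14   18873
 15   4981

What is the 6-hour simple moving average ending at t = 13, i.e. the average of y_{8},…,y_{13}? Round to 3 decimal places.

14682.500

Sum of periods 8–13: 20824 + 4501 + 10620 + 21269 + 11020 + 19861 = 88095
Divide by 6: 88095 / 6 = 14682.500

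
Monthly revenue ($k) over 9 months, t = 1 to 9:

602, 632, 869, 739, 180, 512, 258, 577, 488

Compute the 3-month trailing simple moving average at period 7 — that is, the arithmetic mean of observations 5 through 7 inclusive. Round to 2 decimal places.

Sum of periods 5–7: 180 + 512 + 258 = 950
Divide by 3: 950 / 3 = 316.67

316.67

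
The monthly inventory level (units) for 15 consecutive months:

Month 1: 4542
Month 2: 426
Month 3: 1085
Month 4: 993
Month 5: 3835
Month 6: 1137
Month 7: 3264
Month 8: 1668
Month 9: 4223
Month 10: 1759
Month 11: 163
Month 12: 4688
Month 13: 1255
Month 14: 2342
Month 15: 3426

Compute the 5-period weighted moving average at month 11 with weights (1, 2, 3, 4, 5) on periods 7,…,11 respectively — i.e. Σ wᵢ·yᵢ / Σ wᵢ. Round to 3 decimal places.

1808.000

Weighted sum: 1·3264 + 2·1668 + 3·4223 + 4·1759 + 5·163 = 3264 + 3336 + 12669 + 7036 + 815 = 27120
Weight total: 1 + 2 + 3 + 4 + 5 = 15
WMA = 27120 / 15 = 1808.000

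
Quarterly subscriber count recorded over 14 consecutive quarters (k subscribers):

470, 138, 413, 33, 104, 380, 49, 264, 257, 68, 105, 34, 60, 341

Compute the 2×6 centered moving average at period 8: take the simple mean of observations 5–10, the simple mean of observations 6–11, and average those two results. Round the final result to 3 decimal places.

187.083

Sum over 5–10: 104 + 380 + 49 + 264 + 257 + 68 = 1122
Sum over 6–11: 380 + 49 + 264 + 257 + 68 + 105 = 1123
CMA at t=8 = (1122 + 1123) / (2·6) = 2245 / 12 = 187.083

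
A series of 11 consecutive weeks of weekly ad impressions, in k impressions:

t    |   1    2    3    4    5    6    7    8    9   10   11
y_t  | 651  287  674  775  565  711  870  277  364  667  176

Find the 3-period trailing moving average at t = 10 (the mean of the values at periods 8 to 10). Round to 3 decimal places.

Sum of periods 8–10: 277 + 364 + 667 = 1308
Divide by 3: 1308 / 3 = 436.000

436.000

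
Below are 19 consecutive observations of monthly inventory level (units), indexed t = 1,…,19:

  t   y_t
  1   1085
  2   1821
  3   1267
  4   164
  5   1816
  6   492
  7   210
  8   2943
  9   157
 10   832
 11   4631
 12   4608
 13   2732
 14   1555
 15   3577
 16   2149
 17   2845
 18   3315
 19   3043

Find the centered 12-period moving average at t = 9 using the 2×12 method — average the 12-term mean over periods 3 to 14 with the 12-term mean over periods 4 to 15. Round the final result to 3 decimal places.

1880.167

Sum over 3–14: 1267 + 164 + 1816 + 492 + 210 + 2943 + 157 + 832 + 4631 + 4608 + 2732 + 1555 = 21407
Sum over 4–15: 164 + 1816 + 492 + 210 + 2943 + 157 + 832 + 4631 + 4608 + 2732 + 1555 + 3577 = 23717
CMA at t=9 = (21407 + 23717) / (2·12) = 45124 / 24 = 1880.167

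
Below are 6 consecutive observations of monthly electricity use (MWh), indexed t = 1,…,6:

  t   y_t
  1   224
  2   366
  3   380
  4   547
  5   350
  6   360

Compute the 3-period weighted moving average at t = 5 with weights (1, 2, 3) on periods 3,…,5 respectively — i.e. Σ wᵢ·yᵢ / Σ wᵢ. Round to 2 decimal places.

Weighted sum: 1·380 + 2·547 + 3·350 = 380 + 1094 + 1050 = 2524
Weight total: 1 + 2 + 3 = 6
WMA = 2524 / 6 = 420.67

420.67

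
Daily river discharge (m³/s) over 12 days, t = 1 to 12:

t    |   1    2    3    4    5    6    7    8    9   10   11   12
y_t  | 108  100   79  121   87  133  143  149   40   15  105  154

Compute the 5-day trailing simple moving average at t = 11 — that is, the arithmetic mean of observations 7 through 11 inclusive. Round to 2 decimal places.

90.40

Sum of periods 7–11: 143 + 149 + 40 + 15 + 105 = 452
Divide by 5: 452 / 5 = 90.40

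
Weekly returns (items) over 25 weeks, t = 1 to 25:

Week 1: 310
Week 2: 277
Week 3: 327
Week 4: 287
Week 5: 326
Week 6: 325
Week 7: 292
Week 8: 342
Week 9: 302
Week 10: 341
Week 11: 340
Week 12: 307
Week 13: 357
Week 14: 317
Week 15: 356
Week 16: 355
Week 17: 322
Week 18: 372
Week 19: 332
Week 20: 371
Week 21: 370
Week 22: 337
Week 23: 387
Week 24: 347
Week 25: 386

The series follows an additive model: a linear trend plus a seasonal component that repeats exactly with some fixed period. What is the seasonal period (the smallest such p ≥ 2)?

First differences y_{t+1} − y_t: -33, 50, -40, 39, -1, -33, 50, -40, 39, -1, -33, 50, …
The difference pattern repeats every 5 terms and not for any smaller step, so p = 5.

5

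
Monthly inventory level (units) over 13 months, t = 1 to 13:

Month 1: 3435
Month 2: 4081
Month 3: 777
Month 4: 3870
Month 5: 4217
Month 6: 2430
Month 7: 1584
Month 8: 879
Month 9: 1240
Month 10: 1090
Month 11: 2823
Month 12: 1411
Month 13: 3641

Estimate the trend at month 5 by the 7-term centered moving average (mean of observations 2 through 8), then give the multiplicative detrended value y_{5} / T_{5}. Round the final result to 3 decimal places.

Trend T_5 = (4081 + 777 + 3870 + 4217 + 2430 + 1584 + 879) / 7 = 17838/7 = 2548.28571
Ratio to trend: 4217 / 2548.28571 = 1.655

1.655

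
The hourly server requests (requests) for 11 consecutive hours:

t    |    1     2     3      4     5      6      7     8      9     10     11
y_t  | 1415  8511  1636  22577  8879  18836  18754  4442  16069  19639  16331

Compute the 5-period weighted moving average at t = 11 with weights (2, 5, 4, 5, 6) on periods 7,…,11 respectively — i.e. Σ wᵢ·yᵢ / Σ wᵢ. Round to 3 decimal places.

Weighted sum: 2·18754 + 5·4442 + 4·16069 + 5·19639 + 6·16331 = 37508 + 22210 + 64276 + 98195 + 97986 = 320175
Weight total: 2 + 5 + 4 + 5 + 6 = 22
WMA = 320175 / 22 = 14553.409

14553.409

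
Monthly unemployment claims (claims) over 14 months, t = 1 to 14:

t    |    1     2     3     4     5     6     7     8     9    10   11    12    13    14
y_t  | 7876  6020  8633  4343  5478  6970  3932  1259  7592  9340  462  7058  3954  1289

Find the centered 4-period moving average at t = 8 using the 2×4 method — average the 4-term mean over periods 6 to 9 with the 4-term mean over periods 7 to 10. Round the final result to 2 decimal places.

5234.50

Sum over 6–9: 6970 + 3932 + 1259 + 7592 = 19753
Sum over 7–10: 3932 + 1259 + 7592 + 9340 = 22123
CMA at t=8 = (19753 + 22123) / (2·4) = 41876 / 8 = 5234.50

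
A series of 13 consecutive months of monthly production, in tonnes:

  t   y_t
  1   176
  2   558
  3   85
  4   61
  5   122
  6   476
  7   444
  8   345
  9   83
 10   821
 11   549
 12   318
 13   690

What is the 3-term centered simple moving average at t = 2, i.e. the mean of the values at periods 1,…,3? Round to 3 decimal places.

273.000

Sum of periods 1–3: 176 + 558 + 85 = 819
Divide by 3: 819 / 3 = 273.000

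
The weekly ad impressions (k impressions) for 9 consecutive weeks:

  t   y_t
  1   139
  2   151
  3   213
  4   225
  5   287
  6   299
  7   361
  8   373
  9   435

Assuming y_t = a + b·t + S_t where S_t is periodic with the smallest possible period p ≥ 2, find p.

First differences y_{t+1} − y_t: 12, 62, 12, 62, 12, 62, …
The difference pattern repeats every 2 terms and not for any smaller step, so p = 2.

2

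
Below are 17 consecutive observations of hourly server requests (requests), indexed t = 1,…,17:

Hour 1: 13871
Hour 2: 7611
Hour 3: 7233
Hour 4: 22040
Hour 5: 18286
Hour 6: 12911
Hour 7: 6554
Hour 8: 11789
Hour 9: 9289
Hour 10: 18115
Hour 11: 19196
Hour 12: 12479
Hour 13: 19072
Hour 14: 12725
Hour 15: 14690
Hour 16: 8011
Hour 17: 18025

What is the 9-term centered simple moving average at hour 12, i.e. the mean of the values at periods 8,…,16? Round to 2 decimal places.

Sum of periods 8–16: 11789 + 9289 + 18115 + 19196 + 12479 + 19072 + 12725 + 14690 + 8011 = 125366
Divide by 9: 125366 / 9 = 13929.56

13929.56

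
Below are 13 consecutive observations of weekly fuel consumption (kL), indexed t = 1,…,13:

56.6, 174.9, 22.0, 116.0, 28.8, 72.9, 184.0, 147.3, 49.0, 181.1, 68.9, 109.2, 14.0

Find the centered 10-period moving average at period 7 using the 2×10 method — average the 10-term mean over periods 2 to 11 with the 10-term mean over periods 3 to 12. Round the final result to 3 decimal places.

Sum over 2–11: 174.9 + 22.0 + 116.0 + 28.8 + 72.9 + 184.0 + 147.3 + 49.0 + 181.1 + 68.9 = 1044.9
Sum over 3–12: 22.0 + 116.0 + 28.8 + 72.9 + 184.0 + 147.3 + 49.0 + 181.1 + 68.9 + 109.2 = 979.2
CMA at t=7 = (1044.9 + 979.2) / (2·10) = 2024.1 / 20 = 101.205

101.205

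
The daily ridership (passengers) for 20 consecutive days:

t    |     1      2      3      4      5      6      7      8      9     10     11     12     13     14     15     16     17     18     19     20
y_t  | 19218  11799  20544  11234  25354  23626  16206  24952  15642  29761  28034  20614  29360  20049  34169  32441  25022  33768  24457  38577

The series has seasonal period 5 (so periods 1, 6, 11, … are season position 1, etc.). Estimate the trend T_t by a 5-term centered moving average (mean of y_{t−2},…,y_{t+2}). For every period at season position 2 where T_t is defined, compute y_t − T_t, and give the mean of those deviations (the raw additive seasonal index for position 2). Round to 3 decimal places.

-4949.667

Season position 2 occurs at t = 7, 12, 17 (where T_t is defined).
t=7: T_7 = 21156.00000; y_7 − T_7 = 16206 − 21156.00000 = -4950.00000
t=12: T_12 = 25563.60000; y_12 − T_12 = 20614 − 25563.60000 = -4949.60000
t=17: T_17 = 29971.40000; y_17 − T_17 = 25022 − 29971.40000 = -4949.40000
Mean deviation: (-4950.00000 + -4949.60000 + -4949.40000) / 3 = -4949.667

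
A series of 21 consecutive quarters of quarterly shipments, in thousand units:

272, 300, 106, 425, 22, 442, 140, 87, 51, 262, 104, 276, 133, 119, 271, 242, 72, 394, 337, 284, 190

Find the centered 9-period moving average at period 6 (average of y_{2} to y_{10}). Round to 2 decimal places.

203.89

Sum of periods 2–10: 300 + 106 + 425 + 22 + 442 + 140 + 87 + 51 + 262 = 1835
Divide by 9: 1835 / 9 = 203.89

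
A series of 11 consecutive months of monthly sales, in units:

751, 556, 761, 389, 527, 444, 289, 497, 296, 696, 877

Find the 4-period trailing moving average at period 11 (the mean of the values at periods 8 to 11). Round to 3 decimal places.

Sum of periods 8–11: 497 + 296 + 696 + 877 = 2366
Divide by 4: 2366 / 4 = 591.500

591.500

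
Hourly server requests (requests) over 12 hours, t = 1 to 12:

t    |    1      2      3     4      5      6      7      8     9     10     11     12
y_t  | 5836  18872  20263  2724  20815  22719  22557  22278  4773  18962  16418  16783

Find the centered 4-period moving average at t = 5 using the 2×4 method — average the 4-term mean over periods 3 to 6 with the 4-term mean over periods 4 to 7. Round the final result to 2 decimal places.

Sum over 3–6: 20263 + 2724 + 20815 + 22719 = 66521
Sum over 4–7: 2724 + 20815 + 22719 + 22557 = 68815
CMA at t=5 = (66521 + 68815) / (2·4) = 135336 / 8 = 16917.00

16917.00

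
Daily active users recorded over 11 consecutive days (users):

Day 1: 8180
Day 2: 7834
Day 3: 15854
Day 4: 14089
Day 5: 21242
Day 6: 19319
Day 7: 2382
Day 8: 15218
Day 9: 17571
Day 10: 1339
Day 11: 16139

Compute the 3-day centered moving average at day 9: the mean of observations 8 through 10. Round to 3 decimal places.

Sum of periods 8–10: 15218 + 17571 + 1339 = 34128
Divide by 3: 34128 / 3 = 11376.000

11376.000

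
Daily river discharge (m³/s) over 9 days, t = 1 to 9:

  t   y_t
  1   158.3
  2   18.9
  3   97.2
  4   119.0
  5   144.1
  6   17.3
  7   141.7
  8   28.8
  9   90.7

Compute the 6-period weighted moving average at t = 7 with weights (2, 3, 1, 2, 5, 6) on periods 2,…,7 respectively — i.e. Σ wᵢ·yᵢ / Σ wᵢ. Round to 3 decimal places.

88.068

Weighted sum: 2·18.9 + 3·97.2 + 1·119.0 + 2·144.1 + 5·17.3 + 6·141.7 = 37.8 + 291.6 + 119.0 + 288.2 + 86.5 + 850.2 = 1673.3
Weight total: 2 + 3 + 1 + 2 + 5 + 6 = 19
WMA = 1673.3 / 19 = 88.068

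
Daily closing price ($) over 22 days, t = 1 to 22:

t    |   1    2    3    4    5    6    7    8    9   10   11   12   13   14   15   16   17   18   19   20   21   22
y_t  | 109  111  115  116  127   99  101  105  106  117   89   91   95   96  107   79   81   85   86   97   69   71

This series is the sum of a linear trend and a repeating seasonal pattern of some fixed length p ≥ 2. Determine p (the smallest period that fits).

5

First differences y_{t+1} − y_t: 2, 4, 1, 11, -28, 2, 4, 1, 11, -28, 2, 4, …
The difference pattern repeats every 5 terms and not for any smaller step, so p = 5.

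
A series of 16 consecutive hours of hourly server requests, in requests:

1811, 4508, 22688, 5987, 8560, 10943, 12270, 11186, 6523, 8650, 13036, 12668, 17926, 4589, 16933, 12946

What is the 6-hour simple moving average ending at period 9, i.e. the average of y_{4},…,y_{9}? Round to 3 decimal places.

Sum of periods 4–9: 5987 + 8560 + 10943 + 12270 + 11186 + 6523 = 55469
Divide by 6: 55469 / 6 = 9244.833

9244.833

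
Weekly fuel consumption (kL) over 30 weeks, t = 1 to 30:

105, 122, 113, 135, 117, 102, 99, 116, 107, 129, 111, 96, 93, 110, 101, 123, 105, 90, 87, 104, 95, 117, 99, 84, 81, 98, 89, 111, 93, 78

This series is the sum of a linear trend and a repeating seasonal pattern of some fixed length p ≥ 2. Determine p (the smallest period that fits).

6

First differences y_{t+1} − y_t: 17, -9, 22, -18, -15, -3, 17, -9, 22, -18, -15, -3, 17, -9, …
The difference pattern repeats every 6 terms and not for any smaller step, so p = 6.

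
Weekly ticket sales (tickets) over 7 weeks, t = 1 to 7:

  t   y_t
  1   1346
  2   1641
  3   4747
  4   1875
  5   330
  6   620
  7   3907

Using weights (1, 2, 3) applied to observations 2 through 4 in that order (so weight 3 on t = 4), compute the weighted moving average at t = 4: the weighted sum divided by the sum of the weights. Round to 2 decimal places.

Weighted sum: 1·1641 + 2·4747 + 3·1875 = 1641 + 9494 + 5625 = 16760
Weight total: 1 + 2 + 3 = 6
WMA = 16760 / 6 = 2793.33

2793.33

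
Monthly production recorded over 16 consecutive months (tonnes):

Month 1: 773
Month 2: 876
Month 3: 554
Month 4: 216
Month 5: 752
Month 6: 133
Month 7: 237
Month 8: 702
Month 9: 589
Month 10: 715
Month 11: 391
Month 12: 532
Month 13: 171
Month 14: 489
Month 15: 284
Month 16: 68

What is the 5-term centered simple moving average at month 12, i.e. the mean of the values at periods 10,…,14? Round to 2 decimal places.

459.60

Sum of periods 10–14: 715 + 391 + 532 + 171 + 489 = 2298
Divide by 5: 2298 / 5 = 459.60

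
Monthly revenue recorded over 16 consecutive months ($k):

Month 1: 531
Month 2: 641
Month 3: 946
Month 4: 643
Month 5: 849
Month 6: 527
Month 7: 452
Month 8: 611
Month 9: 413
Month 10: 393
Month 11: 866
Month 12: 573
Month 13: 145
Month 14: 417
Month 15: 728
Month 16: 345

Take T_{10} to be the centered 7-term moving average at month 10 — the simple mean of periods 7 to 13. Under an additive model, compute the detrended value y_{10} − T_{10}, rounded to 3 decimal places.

-100.286

Trend T_10 = (452 + 611 + 413 + 393 + 866 + 573 + 145) / 7 = 3453/7 = 493.28571
Detrended value: 393 − 493.28571 = -100.286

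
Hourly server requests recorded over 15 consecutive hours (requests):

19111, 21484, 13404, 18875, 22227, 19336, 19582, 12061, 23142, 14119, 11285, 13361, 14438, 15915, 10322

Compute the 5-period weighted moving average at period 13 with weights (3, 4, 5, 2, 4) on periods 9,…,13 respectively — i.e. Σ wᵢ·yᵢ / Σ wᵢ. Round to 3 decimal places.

Weighted sum: 3·23142 + 4·14119 + 5·11285 + 2·13361 + 4·14438 = 69426 + 56476 + 56425 + 26722 + 57752 = 266801
Weight total: 3 + 4 + 5 + 2 + 4 = 18
WMA = 266801 / 18 = 14822.278

14822.278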